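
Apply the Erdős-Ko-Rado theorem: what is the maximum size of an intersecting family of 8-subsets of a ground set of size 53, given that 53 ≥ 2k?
max |F| = C(52, 7) = 133784560

The Erdős-Ko-Rado theorem states: for n ≥ 2k, an intersecting family of k-subsets of an n-element set has size at most C(n − 1, k − 1), with equality for 'star' families {A ⊆ [n] : |A| = k, i ∈ A} (fix an element i). For n = 53, k = 8: C(52, 7) = 133784560.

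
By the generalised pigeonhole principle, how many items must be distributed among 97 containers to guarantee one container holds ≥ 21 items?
n = (21 − 1)·97 + 1 = 1941

By the generalised pigeonhole principle, to guarantee some box contains ≥ r objects we need more than (r − 1) · k objects total. Threshold: n = (r − 1) · k + 1. With r = 21 and k = 97: n = 20 · 97 + 1 = 1940 + 1 = 1941. For n = 1940 = 20 · 97, we can put exactly 20 objects in every box, avoiding 21 in any single one — so 1941 is tight.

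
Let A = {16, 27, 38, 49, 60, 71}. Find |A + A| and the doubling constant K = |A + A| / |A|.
K = |A + A| / |A| = 11/6

Enumerate A + A = {a + b : a, b ∈ A}. With |A| = 6, there are |A|^2 = 36 ordered sum pairs; collecting distinct values, A + A = {32, 43, 54, 65, 76, 87, 98, 109, 120, 131, 142}, so |A + A| = 11. Thus K = 11/6. Here |A + A| = 2|A| − 1 = 11, the minimum possible — so K = 11/6 is minimal, which holds iff A is an arithmetic progression.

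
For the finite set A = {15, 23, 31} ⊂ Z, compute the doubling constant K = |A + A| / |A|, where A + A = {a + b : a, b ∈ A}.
K = |A + A| / |A| = 5/3

Enumerate A + A = {a + b : a, b ∈ A}. With |A| = 3, there are |A|^2 = 9 ordered sum pairs; collecting distinct values, A + A = {30, 38, 46, 54, 62}, so |A + A| = 5. Thus K = 5/3. Here |A + A| = 2|A| − 1 = 5, the minimum possible — so K = 5/3 is minimal, which holds iff A is an arithmetic progression.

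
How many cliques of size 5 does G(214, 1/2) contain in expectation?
E[# K_5] = C(214, 5) · (1/2)^C(5, 2) = 3568204542 / 2^10 = 1784102271/512 ≈ 3484574.748047

For each 5-subset S of vertices (there are C(214, 5) = 3568204542 such S), let X_S = 1 if S induces a K_5 (all C(5, 2) = 10 edges present). Then P(X_S = 1) = (1/2)^10 = 1/1024. By linearity of expectation, E[# K_5] = C(214, 5) · (1/2)^10 = 3568204542 / 1024 = 1784102271/512 ≈ 3484574.748047.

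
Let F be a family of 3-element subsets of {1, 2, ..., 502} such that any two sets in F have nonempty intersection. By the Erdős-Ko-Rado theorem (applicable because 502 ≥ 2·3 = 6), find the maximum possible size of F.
max |F| = C(501, 2) = 125250

Erdős-Ko-Rado (1961): when n ≥ 2k, max |F| = C(n−1, k−1). The bound is attained by the star {A : i ∈ A} for any fixed i ∈ [n]. Here C(502−1, 3−1) = C(501, 2) = 125250.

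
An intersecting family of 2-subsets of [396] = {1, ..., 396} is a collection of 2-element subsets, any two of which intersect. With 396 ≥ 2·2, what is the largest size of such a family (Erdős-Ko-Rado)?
max |F| = C(395, 1) = 395

Erdős-Ko-Rado (1961): when n ≥ 2k, max |F| = C(n−1, k−1). The bound is attained by the star {A : i ∈ A} for any fixed i ∈ [n]. Here C(396−1, 2−1) = C(395, 1) = 395.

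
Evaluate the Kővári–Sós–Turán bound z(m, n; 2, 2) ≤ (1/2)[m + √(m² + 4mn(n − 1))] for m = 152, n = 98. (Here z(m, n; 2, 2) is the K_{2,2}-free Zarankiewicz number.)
z(152, 98; 2, 2) ≤ (1/2)[152 + √(152² + 4·152·98·97)] = (1/2)[152 + √5802752] = 1280.4451

Kővári–Sós–Turán: let r_1, ..., r_152 be the row sums and z = Σ r_i the total number of 1s. Each pair of columns can share at most one row with both entries 1 (else a 2×2 all-ones block appears), so Σ_i C(r_i, 2) ≤ C(98, 2) = 4753. By convexity Σ_i C(r_i, 2) ≥ 152·C(z/152, 2) = z(z − 152)/(2·152), giving z² − 152z − 152·98·97 ≤ 0 and hence z ≤ (1/2)[152 + √(23104 + 4·1444912)] = (1/2)[152 + √5802752] ≈ (1/2)(152 + 2408.8902) = 1280.4451.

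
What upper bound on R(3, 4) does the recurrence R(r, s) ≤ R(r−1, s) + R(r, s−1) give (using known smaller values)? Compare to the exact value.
R(3, 4) ≤ R(2, 4) + R(3, 3) = 4 + 6 = 10; exact value R(3, 4) = 9.

The Erdős–Szekeres recurrence R(r, s) ≤ R(r−1, s) + R(r, s−1) applied to (r, s) = (3, 4) gives
  R(3, 4) ≤ R(2, 4) + R(3, 3) = 4 + 6 = 10.
(Recall R(2, k) = k and R is symmetric.) The recurrence is not tight here (it gives 10, but the exact value is R(3, 4) = 9); the tight upper bound requires a sharper argument than the simple recurrence, combined with a lower-bound construction on K_{8}.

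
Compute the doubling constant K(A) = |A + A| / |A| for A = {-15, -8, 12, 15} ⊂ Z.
K = |A + A| / |A| = 10/4 = 5/2

Enumerate A + A = {a + b : a, b ∈ A}. With |A| = 4, there are |A|^2 = 16 ordered sum pairs; collecting distinct values, A + A = {-30, -23, -16, -3, 0, 4, 7, 24, 27, 30}, so |A + A| = 10. Thus K = 10/4 = 5/2. For comparison, the minimum possible |A + A| over all 4-element sets is 2·4 − 1 = 7 (so min K = 7/4), attained only by arithmetic progressions.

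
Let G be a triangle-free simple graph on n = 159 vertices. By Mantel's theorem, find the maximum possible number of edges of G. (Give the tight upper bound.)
ex(159, K_3) = ⌊159^2/4⌋ = 6320

Mantel (1907): a triangle-free graph on n vertices has at most ⌊n^2/4⌋ edges, with equality for the complete bipartite graph K_{⌊n/2⌋, ⌈n/2⌉}. For n = 159: ⌊159^2/4⌋ = ⌊25281/4⌋ = 6320. The extremal graph is K_{79, 80}, which has 79·80 = 6320 edges.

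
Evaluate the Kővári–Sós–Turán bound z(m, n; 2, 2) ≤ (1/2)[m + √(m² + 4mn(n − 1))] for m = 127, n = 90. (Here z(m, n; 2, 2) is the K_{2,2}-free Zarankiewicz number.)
z(127, 90; 2, 2) ≤ (1/2)[127 + √(127² + 4·127·90·89)] = (1/2)[127 + √4085209] = 1074.095

Kővári–Sós–Turán: let r_1, ..., r_127 be the row sums and z = Σ r_i the total number of 1s. Each pair of columns can share at most one row with both entries 1 (else a 2×2 all-ones block appears), so Σ_i C(r_i, 2) ≤ C(90, 2) = 4005. By convexity Σ_i C(r_i, 2) ≥ 127·C(z/127, 2) = z(z − 127)/(2·127), giving z² − 127z − 127·90·89 ≤ 0 and hence z ≤ (1/2)[127 + √(16129 + 4·1017270)] = (1/2)[127 + √4085209] ≈ (1/2)(127 + 2021.19) = 1074.095.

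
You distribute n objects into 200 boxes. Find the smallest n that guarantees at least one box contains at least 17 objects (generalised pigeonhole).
n = (17 − 1)·200 + 1 = 3201

By the generalised pigeonhole principle, to guarantee some box contains ≥ r objects we need more than (r − 1) · k objects total. Threshold: n = (r − 1) · k + 1. With r = 17 and k = 200: n = 16 · 200 + 1 = 3200 + 1 = 3201. For n = 3200 = 16 · 200, we can put exactly 16 objects in every box, avoiding 17 in any single one — so 3201 is tight.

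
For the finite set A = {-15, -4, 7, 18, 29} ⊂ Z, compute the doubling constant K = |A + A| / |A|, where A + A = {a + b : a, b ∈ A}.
K = |A + A| / |A| = 9/5

Enumerate A + A = {a + b : a, b ∈ A}. With |A| = 5, there are |A|^2 = 25 ordered sum pairs; collecting distinct values, A + A = {-30, -19, -8, 3, 14, 25, 36, 47, 58}, so |A + A| = 9. Thus K = 9/5. Here |A + A| = 2|A| − 1 = 9, the minimum possible — so K = 9/5 is minimal, which holds iff A is an arithmetic progression.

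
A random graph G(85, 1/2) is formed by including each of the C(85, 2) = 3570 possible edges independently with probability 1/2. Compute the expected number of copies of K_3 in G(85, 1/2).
E[# K_3] = C(85, 3) · (1/2)^C(3, 2) = 98770 / 2^3 = 49385/4 = 12346.25

For each 3-subset S of vertices (there are C(85, 3) = 98770 such S), let X_S = 1 if S induces a K_3 (all C(3, 2) = 3 edges present). Then P(X_S = 1) = (1/2)^3 = 1/8. By linearity of expectation, E[# K_3] = C(85, 3) · (1/2)^3 = 98770 / 8 = 49385/4 = 12346.25.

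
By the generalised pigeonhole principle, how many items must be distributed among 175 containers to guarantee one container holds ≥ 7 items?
n = (7 − 1)·175 + 1 = 1051

By the generalised pigeonhole principle, to guarantee some box contains ≥ r objects we need more than (r − 1) · k objects total. Threshold: n = (r − 1) · k + 1. With r = 7 and k = 175: n = 6 · 175 + 1 = 1050 + 1 = 1051. For n = 1050 = 6 · 175, we can put exactly 6 objects in every box, avoiding 7 in any single one — so 1051 is tight.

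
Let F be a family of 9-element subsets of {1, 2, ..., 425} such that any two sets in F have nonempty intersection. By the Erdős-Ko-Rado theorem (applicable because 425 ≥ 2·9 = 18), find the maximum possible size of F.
max |F| = C(424, 8) = 24241299508815741

The Erdős-Ko-Rado theorem states: for n ≥ 2k, an intersecting family of k-subsets of an n-element set has size at most C(n − 1, k − 1), with equality for 'star' families {A ⊆ [n] : |A| = k, i ∈ A} (fix an element i). For n = 425, k = 9: C(424, 8) = 24241299508815741.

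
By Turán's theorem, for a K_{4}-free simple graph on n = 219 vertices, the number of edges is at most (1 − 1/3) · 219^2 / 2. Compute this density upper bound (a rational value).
Turán density bound = (2/3) · 219^2/2 = 15987

Turán's theorem: ex(n, K_{r+1}) is achieved by the complete r-partite Turán graph T(n, r) with parts as balanced as possible, and is at most (1 − 1/r) · n^2/2. For r = 3, n = 219: the density bound is (2/3) · 47961/2 = 15987. Since 3 ∣ 219, the Turán graph T(219, 3) has parts of equal size 73, and its edge count e(T(219, 3)) = 15987 attains the density bound exactly.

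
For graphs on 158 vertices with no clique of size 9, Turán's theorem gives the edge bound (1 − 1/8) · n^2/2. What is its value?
Turán density bound = (7/8) · 158^2/2 = 43687/4 ≈ 10921.75

Turán's theorem: ex(n, K_{r+1}) is achieved by the complete r-partite Turán graph T(n, r) with parts as balanced as possible, and is at most (1 − 1/r) · n^2/2. For r = 8, n = 158: the density bound is (7/8) · 24964/2 = 43687/4 ≈ 10921.75. The integer-valued extremum is e(T(158, 8)) = 10921, which is strictly less than the density bound 43687/4 since 8 ∤ 158 (the parts of T(158, 8) cannot all be equal).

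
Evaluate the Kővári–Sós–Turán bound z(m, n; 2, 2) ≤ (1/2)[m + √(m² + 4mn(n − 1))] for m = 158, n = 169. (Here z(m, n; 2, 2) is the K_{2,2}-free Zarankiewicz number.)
z(158, 169; 2, 2) ≤ (1/2)[158 + √(158² + 4·158·169·168)] = (1/2)[158 + √17968708] = 2198.4756

Kővári–Sós–Turán: let r_1, ..., r_158 be the row sums and z = Σ r_i the total number of 1s. Each pair of columns can share at most one row with both entries 1 (else a 2×2 all-ones block appears), so Σ_i C(r_i, 2) ≤ C(169, 2) = 14196. By convexity Σ_i C(r_i, 2) ≥ 158·C(z/158, 2) = z(z − 158)/(2·158), giving z² − 158z − 158·169·168 ≤ 0 and hence z ≤ (1/2)[158 + √(24964 + 4·4485936)] = (1/2)[158 + √17968708] ≈ (1/2)(158 + 4238.9513) = 2198.4756.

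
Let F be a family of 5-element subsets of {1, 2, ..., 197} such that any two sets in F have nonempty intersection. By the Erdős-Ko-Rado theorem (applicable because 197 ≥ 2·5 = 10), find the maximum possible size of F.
max |F| = C(196, 4) = 59626385

The Erdős-Ko-Rado theorem states: for n ≥ 2k, an intersecting family of k-subsets of an n-element set has size at most C(n − 1, k − 1), with equality for 'star' families {A ⊆ [n] : |A| = k, i ∈ A} (fix an element i). For n = 197, k = 5: C(196, 4) = 59626385.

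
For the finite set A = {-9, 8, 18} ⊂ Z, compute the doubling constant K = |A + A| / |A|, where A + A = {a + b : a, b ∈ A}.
K = |A + A| / |A| = 6/3 = 2

Enumerate A + A = {a + b : a, b ∈ A}. With |A| = 3, there are |A|^2 = 9 ordered sum pairs; collecting distinct values, A + A = {-18, -1, 9, 16, 26, 36}, so |A + A| = 6. Thus K = 6/3 = 2. For comparison, the minimum possible |A + A| over all 3-element sets is 2·3 − 1 = 5 (so min K = 5/3), attained only by arithmetic progressions.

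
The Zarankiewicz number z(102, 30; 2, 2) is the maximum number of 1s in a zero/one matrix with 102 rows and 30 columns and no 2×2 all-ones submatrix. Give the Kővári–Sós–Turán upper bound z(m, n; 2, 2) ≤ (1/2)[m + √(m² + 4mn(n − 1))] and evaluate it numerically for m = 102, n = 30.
z(102, 30; 2, 2) ≤ (1/2)[102 + √(102² + 4·102·30·29)] = (1/2)[102 + √365364] = 353.2267

Kővári–Sós–Turán: let r_1, ..., r_102 be the row sums and z = Σ r_i the total number of 1s. Each pair of columns can share at most one row with both entries 1 (else a 2×2 all-ones block appears), so Σ_i C(r_i, 2) ≤ C(30, 2) = 435. By convexity Σ_i C(r_i, 2) ≥ 102·C(z/102, 2) = z(z − 102)/(2·102), giving z² − 102z − 102·30·29 ≤ 0 and hence z ≤ (1/2)[102 + √(10404 + 4·88740)] = (1/2)[102 + √365364] ≈ (1/2)(102 + 604.4535) = 353.2267.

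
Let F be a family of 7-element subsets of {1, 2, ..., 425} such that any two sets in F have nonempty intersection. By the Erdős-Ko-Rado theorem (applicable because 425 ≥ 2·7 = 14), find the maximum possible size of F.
max |F| = C(424, 6) = 7788101227116

The Erdős-Ko-Rado theorem states: for n ≥ 2k, an intersecting family of k-subsets of an n-element set has size at most C(n − 1, k − 1), with equality for 'star' families {A ⊆ [n] : |A| = k, i ∈ A} (fix an element i). For n = 425, k = 7: C(424, 6) = 7788101227116.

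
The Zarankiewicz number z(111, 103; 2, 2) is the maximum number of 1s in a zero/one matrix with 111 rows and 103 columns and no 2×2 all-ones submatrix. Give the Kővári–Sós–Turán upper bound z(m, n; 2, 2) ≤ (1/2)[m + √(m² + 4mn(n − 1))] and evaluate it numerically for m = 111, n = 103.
z(111, 103; 2, 2) ≤ (1/2)[111 + √(111² + 4·111·103·102)] = (1/2)[111 + √4676985] = 1136.8169

Kővári–Sós–Turán: let r_1, ..., r_111 be the row sums and z = Σ r_i the total number of 1s. Each pair of columns can share at most one row with both entries 1 (else a 2×2 all-ones block appears), so Σ_i C(r_i, 2) ≤ C(103, 2) = 5253. By convexity Σ_i C(r_i, 2) ≥ 111·C(z/111, 2) = z(z − 111)/(2·111), giving z² − 111z − 111·103·102 ≤ 0 and hence z ≤ (1/2)[111 + √(12321 + 4·1166166)] = (1/2)[111 + √4676985] ≈ (1/2)(111 + 2162.6338) = 1136.8169.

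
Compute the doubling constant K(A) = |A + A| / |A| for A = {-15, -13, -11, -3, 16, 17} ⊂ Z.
K = |A + A| / |A| = 20/6 = 10/3

Enumerate A + A = {a + b : a, b ∈ A}. With |A| = 6, there are |A|^2 = 36 ordered sum pairs; collecting distinct values, A + A = {-30, -28, -26, -24, -22, -18, -16, -14, -6, 1, 2, 3, 4, 5, 6, 13, 14, 32, 33, 34}, so |A + A| = 20. Thus K = 20/6 = 10/3. For comparison, the minimum possible |A + A| over all 6-element sets is 2·6 − 1 = 11 (so min K = 11/6), attained only by arithmetic progressions.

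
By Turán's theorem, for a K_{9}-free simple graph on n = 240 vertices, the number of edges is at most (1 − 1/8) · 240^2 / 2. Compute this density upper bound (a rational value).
Turán density bound = (7/8) · 240^2/2 = 25200

Turán's theorem: ex(n, K_{r+1}) is achieved by the complete r-partite Turán graph T(n, r) with parts as balanced as possible, and is at most (1 − 1/r) · n^2/2. For r = 8, n = 240: the density bound is (7/8) · 57600/2 = 25200. Since 8 ∣ 240, the Turán graph T(240, 8) has parts of equal size 30, and its edge count e(T(240, 8)) = 25200 attains the density bound exactly.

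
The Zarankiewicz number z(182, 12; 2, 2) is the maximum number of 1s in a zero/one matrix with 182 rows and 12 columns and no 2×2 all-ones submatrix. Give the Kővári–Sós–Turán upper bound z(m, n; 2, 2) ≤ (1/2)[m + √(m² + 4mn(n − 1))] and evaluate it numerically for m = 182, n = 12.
z(182, 12; 2, 2) ≤ (1/2)[182 + √(182² + 4·182·12·11)] = (1/2)[182 + √129220] = 270.7359

Kővári–Sós–Turán: let r_1, ..., r_182 be the row sums and z = Σ r_i the total number of 1s. Each pair of columns can share at most one row with both entries 1 (else a 2×2 all-ones block appears), so Σ_i C(r_i, 2) ≤ C(12, 2) = 66. By convexity Σ_i C(r_i, 2) ≥ 182·C(z/182, 2) = z(z − 182)/(2·182), giving z² − 182z − 182·12·11 ≤ 0 and hence z ≤ (1/2)[182 + √(33124 + 4·24024)] = (1/2)[182 + √129220] ≈ (1/2)(182 + 359.4718) = 270.7359.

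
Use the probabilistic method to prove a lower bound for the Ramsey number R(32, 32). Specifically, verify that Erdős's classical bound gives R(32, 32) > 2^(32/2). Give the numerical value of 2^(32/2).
2^(32/2) = 65536; so R(32, 32) > 65536

Colour each edge of K_n uniformly at random with red/blue. The expected number of monochromatic K_32 is C(n, 32) · 2 · 2^(−C(32,2)). If C(n, 32) · 2^(1 − C(32,2)) < 1, then with positive probability no monochromatic K_32 exists, so R(32, 32) > n. The standard estimate C(n, 32) ≤ n^32/32! shows this inequality holds whenever n ≤ 2^(32/2) (since 32! · 2^(C(32,2) − 1) > 2^(32^2/2) ≥ n^32). Hence R(32, 32) > 2^(32/2) = 65536.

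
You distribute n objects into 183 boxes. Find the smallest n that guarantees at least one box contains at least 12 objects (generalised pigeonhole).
n = (12 − 1)·183 + 1 = 2014

By the generalised pigeonhole principle, to guarantee some box contains ≥ r objects we need more than (r − 1) · k objects total. Threshold: n = (r − 1) · k + 1. With r = 12 and k = 183: n = 11 · 183 + 1 = 2013 + 1 = 2014. For n = 2013 = 11 · 183, we can put exactly 11 objects in every box, avoiding 12 in any single one — so 2014 is tight.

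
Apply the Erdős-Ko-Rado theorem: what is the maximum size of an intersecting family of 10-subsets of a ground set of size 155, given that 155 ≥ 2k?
max |F| = C(154, 9) = 105798396965030

Erdős-Ko-Rado (1961): when n ≥ 2k, max |F| = C(n−1, k−1). The bound is attained by the star {A : i ∈ A} for any fixed i ∈ [n]. Here C(155−1, 10−1) = C(154, 9) = 105798396965030.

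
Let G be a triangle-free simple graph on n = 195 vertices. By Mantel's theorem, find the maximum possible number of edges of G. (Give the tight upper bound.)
ex(195, K_3) = ⌊195^2/4⌋ = 9506

Mantel (1907): a triangle-free graph on n vertices has at most ⌊n^2/4⌋ edges, with equality for the complete bipartite graph K_{⌊n/2⌋, ⌈n/2⌉}. For n = 195: ⌊195^2/4⌋ = ⌊38025/4⌋ = 9506. The extremal graph is K_{97, 98}, which has 97·98 = 9506 edges.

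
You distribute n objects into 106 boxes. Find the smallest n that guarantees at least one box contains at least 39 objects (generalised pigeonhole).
n = (39 − 1)·106 + 1 = 4029

By the generalised pigeonhole principle, to guarantee some box contains ≥ r objects we need more than (r − 1) · k objects total. Threshold: n = (r − 1) · k + 1. With r = 39 and k = 106: n = 38 · 106 + 1 = 4028 + 1 = 4029. For n = 4028 = 38 · 106, we can put exactly 38 objects in every box, avoiding 39 in any single one — so 4029 is tight.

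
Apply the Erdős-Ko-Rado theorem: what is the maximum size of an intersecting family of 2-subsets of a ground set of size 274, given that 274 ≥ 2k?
max |F| = C(273, 1) = 273

The Erdős-Ko-Rado theorem states: for n ≥ 2k, an intersecting family of k-subsets of an n-element set has size at most C(n − 1, k − 1), with equality for 'star' families {A ⊆ [n] : |A| = k, i ∈ A} (fix an element i). For n = 274, k = 2: C(273, 1) = 273.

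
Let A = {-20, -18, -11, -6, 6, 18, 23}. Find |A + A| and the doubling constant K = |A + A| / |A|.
K = |A + A| / |A| = 24/7

Enumerate A + A = {a + b : a, b ∈ A}. With |A| = 7, there are |A|^2 = 49 ordered sum pairs; collecting distinct values, A + A = {-40, -38, -36, -31, -29, -26, -24, -22, -17, -14, -12, -5, -2, 0, 3, 5, 7, 12, 17, 24, 29, 36, 41, 46}, so |A + A| = 24. Thus K = 24/7. For comparison, the minimum possible |A + A| over all 7-element sets is 2·7 − 1 = 13 (so min K = 13/7), attained only by arithmetic progressions.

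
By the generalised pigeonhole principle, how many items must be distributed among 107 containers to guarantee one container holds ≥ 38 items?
n = (38 − 1)·107 + 1 = 3960

By the generalised pigeonhole principle, to guarantee some box contains ≥ r objects we need more than (r − 1) · k objects total. Threshold: n = (r − 1) · k + 1. With r = 38 and k = 107: n = 37 · 107 + 1 = 3959 + 1 = 3960. For n = 3959 = 37 · 107, we can put exactly 37 objects in every box, avoiding 38 in any single one — so 3960 is tight.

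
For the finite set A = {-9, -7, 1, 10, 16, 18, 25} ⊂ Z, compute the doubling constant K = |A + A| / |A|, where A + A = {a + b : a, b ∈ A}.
K = |A + A| / |A| = 25/7

Enumerate A + A = {a + b : a, b ∈ A}. With |A| = 7, there are |A|^2 = 49 ordered sum pairs; collecting distinct values, A + A = {-18, -16, -14, -8, -6, 1, 2, 3, 7, 9, 11, 16, 17, 18, 19, 20, 26, 28, 32, 34, 35, 36, 41, 43, 50}, so |A + A| = 25. Thus K = 25/7. For comparison, the minimum possible |A + A| over all 7-element sets is 2·7 − 1 = 13 (so min K = 13/7), attained only by arithmetic progressions.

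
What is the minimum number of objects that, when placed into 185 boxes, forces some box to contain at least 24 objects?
n = (24 − 1)·185 + 1 = 4256

By the generalised pigeonhole principle, to guarantee some box contains ≥ r objects we need more than (r − 1) · k objects total. Threshold: n = (r − 1) · k + 1. With r = 24 and k = 185: n = 23 · 185 + 1 = 4255 + 1 = 4256. For n = 4255 = 23 · 185, we can put exactly 23 objects in every box, avoiding 24 in any single one — so 4256 is tight.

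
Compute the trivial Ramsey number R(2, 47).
R(2, 47) = 47

R(2, k) = k for all k ≥ 2: in a 2-colouring of K_k, either some edge is red (a red K_2) or all edges are blue (a blue K_k). And K_{46} coloured all-blue has no blue K_47, so R(2, 47) > 46. Hence R(2, 47) = 47.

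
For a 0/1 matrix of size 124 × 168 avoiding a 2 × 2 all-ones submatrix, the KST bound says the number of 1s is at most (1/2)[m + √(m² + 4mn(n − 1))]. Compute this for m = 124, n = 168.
z(124, 168; 2, 2) ≤ (1/2)[124 + √(124² + 4·124·168·167)] = (1/2)[124 + √13931152] = 1928.2229

Kővári–Sós–Turán: let r_1, ..., r_124 be the row sums and z = Σ r_i the total number of 1s. Each pair of columns can share at most one row with both entries 1 (else a 2×2 all-ones block appears), so Σ_i C(r_i, 2) ≤ C(168, 2) = 14028. By convexity Σ_i C(r_i, 2) ≥ 124·C(z/124, 2) = z(z − 124)/(2·124), giving z² − 124z − 124·168·167 ≤ 0 and hence z ≤ (1/2)[124 + √(15376 + 4·3478944)] = (1/2)[124 + √13931152] ≈ (1/2)(124 + 3732.4458) = 1928.2229.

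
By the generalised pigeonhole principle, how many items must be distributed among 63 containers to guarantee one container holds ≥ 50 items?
n = (50 − 1)·63 + 1 = 3088

By the generalised pigeonhole principle, to guarantee some box contains ≥ r objects we need more than (r − 1) · k objects total. Threshold: n = (r − 1) · k + 1. With r = 50 and k = 63: n = 49 · 63 + 1 = 3087 + 1 = 3088. For n = 3087 = 49 · 63, we can put exactly 49 objects in every box, avoiding 50 in any single one — so 3088 is tight.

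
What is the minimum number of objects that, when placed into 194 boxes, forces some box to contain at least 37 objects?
n = (37 − 1)·194 + 1 = 6985

By the generalised pigeonhole principle, to guarantee some box contains ≥ r objects we need more than (r − 1) · k objects total. Threshold: n = (r − 1) · k + 1. With r = 37 and k = 194: n = 36 · 194 + 1 = 6984 + 1 = 6985. For n = 6984 = 36 · 194, we can put exactly 36 objects in every box, avoiding 37 in any single one — so 6985 is tight.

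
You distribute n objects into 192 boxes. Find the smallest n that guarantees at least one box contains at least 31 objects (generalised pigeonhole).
n = (31 − 1)·192 + 1 = 5761

By the generalised pigeonhole principle, to guarantee some box contains ≥ r objects we need more than (r − 1) · k objects total. Threshold: n = (r − 1) · k + 1. With r = 31 and k = 192: n = 30 · 192 + 1 = 5760 + 1 = 5761. For n = 5760 = 30 · 192, we can put exactly 30 objects in every box, avoiding 31 in any single one — so 5761 is tight.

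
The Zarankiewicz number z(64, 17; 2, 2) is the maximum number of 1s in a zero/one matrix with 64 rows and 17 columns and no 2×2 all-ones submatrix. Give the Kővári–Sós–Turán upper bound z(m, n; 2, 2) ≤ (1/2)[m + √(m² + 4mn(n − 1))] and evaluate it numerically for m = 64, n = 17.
z(64, 17; 2, 2) ≤ (1/2)[64 + √(64² + 4·64·17·16)] = (1/2)[64 + √73728] = 167.7645

Kővári–Sós–Turán: let r_1, ..., r_64 be the row sums and z = Σ r_i the total number of 1s. Each pair of columns can share at most one row with both entries 1 (else a 2×2 all-ones block appears), so Σ_i C(r_i, 2) ≤ C(17, 2) = 136. By convexity Σ_i C(r_i, 2) ≥ 64·C(z/64, 2) = z(z − 64)/(2·64), giving z² − 64z − 64·17·16 ≤ 0 and hence z ≤ (1/2)[64 + √(4096 + 4·17408)] = (1/2)[64 + √73728] ≈ (1/2)(64 + 271.529) = 167.7645.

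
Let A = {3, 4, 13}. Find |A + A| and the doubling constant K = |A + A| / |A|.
K = |A + A| / |A| = 6/3 = 2

Enumerate A + A = {a + b : a, b ∈ A}. With |A| = 3, there are |A|^2 = 9 ordered sum pairs; collecting distinct values, A + A = {6, 7, 8, 16, 17, 26}, so |A + A| = 6. Thus K = 6/3 = 2. For comparison, the minimum possible |A + A| over all 3-element sets is 2·3 − 1 = 5 (so min K = 5/3), attained only by arithmetic progressions.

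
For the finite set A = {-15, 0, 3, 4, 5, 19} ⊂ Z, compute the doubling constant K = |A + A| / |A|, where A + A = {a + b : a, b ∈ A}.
K = |A + A| / |A| = 19/6

Enumerate A + A = {a + b : a, b ∈ A}. With |A| = 6, there are |A|^2 = 36 ordered sum pairs; collecting distinct values, A + A = {-30, -15, -12, -11, -10, 0, 3, 4, 5, 6, 7, 8, 9, 10, 19, 22, 23, 24, 38}, so |A + A| = 19. Thus K = 19/6. For comparison, the minimum possible |A + A| over all 6-element sets is 2·6 − 1 = 11 (so min K = 11/6), attained only by arithmetic progressions.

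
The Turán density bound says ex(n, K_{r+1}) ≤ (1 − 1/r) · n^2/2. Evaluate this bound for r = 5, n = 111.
Turán density bound = (4/5) · 111^2/2 = 24642/5 ≈ 4928.4

Turán's theorem: ex(n, K_{r+1}) is achieved by the complete r-partite Turán graph T(n, r) with parts as balanced as possible, and is at most (1 − 1/r) · n^2/2. For r = 5, n = 111: the density bound is (4/5) · 12321/2 = 24642/5 ≈ 4928.4. The integer-valued extremum is e(T(111, 5)) = 4928, which is strictly less than the density bound 24642/5 since 5 ∤ 111 (the parts of T(111, 5) cannot all be equal).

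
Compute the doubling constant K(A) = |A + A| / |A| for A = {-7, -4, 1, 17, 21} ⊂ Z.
K = |A + A| / |A| = 15/5 = 3

Enumerate A + A = {a + b : a, b ∈ A}. With |A| = 5, there are |A|^2 = 25 ordered sum pairs; collecting distinct values, A + A = {-14, -11, -8, -6, -3, 2, 10, 13, 14, 17, 18, 22, 34, 38, 42}, so |A + A| = 15. Thus K = 15/5 = 3. For comparison, the minimum possible |A + A| over all 5-element sets is 2·5 − 1 = 9 (so min K = 9/5), attained only by arithmetic progressions.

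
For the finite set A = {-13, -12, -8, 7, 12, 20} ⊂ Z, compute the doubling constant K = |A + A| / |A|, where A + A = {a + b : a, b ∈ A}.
K = |A + A| / |A| = 20/6 = 10/3

Enumerate A + A = {a + b : a, b ∈ A}. With |A| = 6, there are |A|^2 = 36 ordered sum pairs; collecting distinct values, A + A = {-26, -25, -24, -21, -20, -16, -6, -5, -1, 0, 4, 7, 8, 12, 14, 19, 24, 27, 32, 40}, so |A + A| = 20. Thus K = 20/6 = 10/3. For comparison, the minimum possible |A + A| over all 6-element sets is 2·6 − 1 = 11 (so min K = 11/6), attained only by arithmetic progressions.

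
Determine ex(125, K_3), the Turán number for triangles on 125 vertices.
ex(125, K_3) = ⌊125^2/4⌋ = 3906

Mantel (1907): a triangle-free graph on n vertices has at most ⌊n^2/4⌋ edges, with equality for the complete bipartite graph K_{⌊n/2⌋, ⌈n/2⌉}. For n = 125: ⌊125^2/4⌋ = ⌊15625/4⌋ = 3906. The extremal graph is K_{62, 63}, which has 62·63 = 3906 edges.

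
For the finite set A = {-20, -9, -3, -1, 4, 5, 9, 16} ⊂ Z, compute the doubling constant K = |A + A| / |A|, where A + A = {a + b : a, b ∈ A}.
K = |A + A| / |A| = 32/8 = 4

Enumerate A + A = {a + b : a, b ∈ A}. With |A| = 8, there are |A|^2 = 64 ordered sum pairs; collecting distinct values, A + A = {-40, -29, -23, -21, -18, -16, -15, -12, -11, -10, -6, -5, -4, -2, 0, 1, 2, 3, 4, 6, 7, 8, 9, 10, 13, 14, 15, 18, 20, 21, 25, 32}, so |A + A| = 32. Thus K = 32/8 = 4. For comparison, the minimum possible |A + A| over all 8-element sets is 2·8 − 1 = 15 (so min K = 15/8), attained only by arithmetic progressions.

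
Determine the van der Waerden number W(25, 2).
W(25, 2) = 25 + 1 = 26

A 2-term AP is any pair of integers, so a monochromatic 2-AP exists iff some colour is used at least twice. With 25 colours, the colouring i ↦ i on {1, ..., 25} uses each colour once, avoiding any monochromatic pair, so W(25, 2) > 25. For {1, ..., 26}, pigeonhole forces two integers of the same colour, which form a monochromatic 2-AP. Hence W(25, 2) = 26.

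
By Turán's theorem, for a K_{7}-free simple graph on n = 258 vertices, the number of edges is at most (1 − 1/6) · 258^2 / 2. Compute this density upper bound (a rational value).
Turán density bound = (5/6) · 258^2/2 = 27735

Turán's theorem: ex(n, K_{r+1}) is achieved by the complete r-partite Turán graph T(n, r) with parts as balanced as possible, and is at most (1 − 1/r) · n^2/2. For r = 6, n = 258: the density bound is (5/6) · 66564/2 = 27735. Since 6 ∣ 258, the Turán graph T(258, 6) has parts of equal size 43, and its edge count e(T(258, 6)) = 27735 attains the density bound exactly.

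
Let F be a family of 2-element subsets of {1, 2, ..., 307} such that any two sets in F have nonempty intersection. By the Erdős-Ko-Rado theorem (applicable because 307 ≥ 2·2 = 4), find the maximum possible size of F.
max |F| = C(306, 1) = 306

The Erdős-Ko-Rado theorem states: for n ≥ 2k, an intersecting family of k-subsets of an n-element set has size at most C(n − 1, k − 1), with equality for 'star' families {A ⊆ [n] : |A| = k, i ∈ A} (fix an element i). For n = 307, k = 2: C(306, 1) = 306.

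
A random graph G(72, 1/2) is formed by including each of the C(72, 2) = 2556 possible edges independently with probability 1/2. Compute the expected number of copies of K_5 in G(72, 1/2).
E[# K_5] = C(72, 5) · (1/2)^C(5, 2) = 13991544 / 2^10 = 1748943/128 = 13663.6171875

For each 5-subset S of vertices (there are C(72, 5) = 13991544 such S), let X_S = 1 if S induces a K_5 (all C(5, 2) = 10 edges present). Then P(X_S = 1) = (1/2)^10 = 1/1024. By linearity of expectation, E[# K_5] = C(72, 5) · (1/2)^10 = 13991544 / 1024 = 1748943/128 = 13663.6171875.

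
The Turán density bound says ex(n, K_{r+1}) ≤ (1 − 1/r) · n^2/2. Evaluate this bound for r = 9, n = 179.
Turán density bound = (8/9) · 179^2/2 = 128164/9 ≈ 14240.4444

Turán's theorem: ex(n, K_{r+1}) is achieved by the complete r-partite Turán graph T(n, r) with parts as balanced as possible, and is at most (1 − 1/r) · n^2/2. For r = 9, n = 179: the density bound is (8/9) · 32041/2 = 128164/9 ≈ 14240.4444. The integer-valued extremum is e(T(179, 9)) = 14240, which is strictly less than the density bound 128164/9 since 9 ∤ 179 (the parts of T(179, 9) cannot all be equal).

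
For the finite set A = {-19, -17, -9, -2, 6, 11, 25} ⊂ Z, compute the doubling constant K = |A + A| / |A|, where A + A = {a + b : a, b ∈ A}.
K = |A + A| / |A| = 27/7

Enumerate A + A = {a + b : a, b ∈ A}. With |A| = 7, there are |A|^2 = 49 ordered sum pairs; collecting distinct values, A + A = {-38, -36, -34, -28, -26, -21, -19, -18, -13, -11, -8, -6, -4, -3, 2, 4, 6, 8, 9, 12, 16, 17, 22, 23, 31, 36, 50}, so |A + A| = 27. Thus K = 27/7. For comparison, the minimum possible |A + A| over all 7-element sets is 2·7 − 1 = 13 (so min K = 13/7), attained only by arithmetic progressions.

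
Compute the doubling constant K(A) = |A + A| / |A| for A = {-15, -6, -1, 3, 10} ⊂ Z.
K = |A + A| / |A| = 14/5

Enumerate A + A = {a + b : a, b ∈ A}. With |A| = 5, there are |A|^2 = 25 ordered sum pairs; collecting distinct values, A + A = {-30, -21, -16, -12, -7, -5, -3, -2, 2, 4, 6, 9, 13, 20}, so |A + A| = 14. Thus K = 14/5. For comparison, the minimum possible |A + A| over all 5-element sets is 2·5 − 1 = 9 (so min K = 9/5), attained only by arithmetic progressions.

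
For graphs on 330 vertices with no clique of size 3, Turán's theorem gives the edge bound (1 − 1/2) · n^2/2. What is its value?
Turán density bound = (1/2) · 330^2/2 = 27225

Turán's theorem: ex(n, K_{r+1}) is achieved by the complete r-partite Turán graph T(n, r) with parts as balanced as possible, and is at most (1 − 1/r) · n^2/2. For r = 2, n = 330: the density bound is (1/2) · 108900/2 = 27225. Since 2 ∣ 330, the Turán graph T(330, 2) has parts of equal size 165, and its edge count e(T(330, 2)) = 27225 attains the density bound exactly.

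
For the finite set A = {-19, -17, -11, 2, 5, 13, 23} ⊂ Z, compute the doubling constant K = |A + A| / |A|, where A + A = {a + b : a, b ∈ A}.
K = |A + A| / |A| = 26/7

Enumerate A + A = {a + b : a, b ∈ A}. With |A| = 7, there are |A|^2 = 49 ordered sum pairs; collecting distinct values, A + A = {-38, -36, -34, -30, -28, -22, -17, -15, -14, -12, -9, -6, -4, 2, 4, 6, 7, 10, 12, 15, 18, 25, 26, 28, 36, 46}, so |A + A| = 26. Thus K = 26/7. For comparison, the minimum possible |A + A| over all 7-element sets is 2·7 − 1 = 13 (so min K = 13/7), attained only by arithmetic progressions.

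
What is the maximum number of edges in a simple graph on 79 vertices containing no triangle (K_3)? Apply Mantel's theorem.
ex(79, K_3) = ⌊79^2/4⌋ = 1560

Mantel (1907): a triangle-free graph on n vertices has at most ⌊n^2/4⌋ edges, with equality for the complete bipartite graph K_{⌊n/2⌋, ⌈n/2⌉}. For n = 79: ⌊79^2/4⌋ = ⌊6241/4⌋ = 1560. The extremal graph is K_{39, 40}, which has 39·40 = 1560 edges.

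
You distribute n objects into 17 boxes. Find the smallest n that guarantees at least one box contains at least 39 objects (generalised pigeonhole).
n = (39 − 1)·17 + 1 = 647

By the generalised pigeonhole principle, to guarantee some box contains ≥ r objects we need more than (r − 1) · k objects total. Threshold: n = (r − 1) · k + 1. With r = 39 and k = 17: n = 38 · 17 + 1 = 646 + 1 = 647. For n = 646 = 38 · 17, we can put exactly 38 objects in every box, avoiding 39 in any single one — so 647 is tight.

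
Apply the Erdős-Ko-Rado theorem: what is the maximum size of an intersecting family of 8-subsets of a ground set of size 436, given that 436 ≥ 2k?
max |F| = C(435, 7) = 557087111715420

Erdős-Ko-Rado (1961): when n ≥ 2k, max |F| = C(n−1, k−1). The bound is attained by the star {A : i ∈ A} for any fixed i ∈ [n]. Here C(436−1, 8−1) = C(435, 7) = 557087111715420.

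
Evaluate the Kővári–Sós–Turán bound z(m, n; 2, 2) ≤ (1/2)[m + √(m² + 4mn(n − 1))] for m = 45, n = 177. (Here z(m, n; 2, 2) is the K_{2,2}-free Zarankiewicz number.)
z(45, 177; 2, 2) ≤ (1/2)[45 + √(45² + 4·45·177·176)] = (1/2)[45 + √5609385] = 1206.707

Kővári–Sós–Turán: let r_1, ..., r_45 be the row sums and z = Σ r_i the total number of 1s. Each pair of columns can share at most one row with both entries 1 (else a 2×2 all-ones block appears), so Σ_i C(r_i, 2) ≤ C(177, 2) = 15576. By convexity Σ_i C(r_i, 2) ≥ 45·C(z/45, 2) = z(z − 45)/(2·45), giving z² − 45z − 45·177·176 ≤ 0 and hence z ≤ (1/2)[45 + √(2025 + 4·1401840)] = (1/2)[45 + √5609385] ≈ (1/2)(45 + 2368.414) = 1206.707.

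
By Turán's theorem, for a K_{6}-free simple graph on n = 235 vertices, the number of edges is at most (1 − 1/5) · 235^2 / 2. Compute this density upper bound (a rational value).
Turán density bound = (4/5) · 235^2/2 = 22090

Turán's theorem: ex(n, K_{r+1}) is achieved by the complete r-partite Turán graph T(n, r) with parts as balanced as possible, and is at most (1 − 1/r) · n^2/2. For r = 5, n = 235: the density bound is (4/5) · 55225/2 = 22090. Since 5 ∣ 235, the Turán graph T(235, 5) has parts of equal size 47, and its edge count e(T(235, 5)) = 22090 attains the density bound exactly.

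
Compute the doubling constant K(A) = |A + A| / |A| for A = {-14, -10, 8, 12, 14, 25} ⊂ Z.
K = |A + A| / |A| = 20/6 = 10/3

Enumerate A + A = {a + b : a, b ∈ A}. With |A| = 6, there are |A|^2 = 36 ordered sum pairs; collecting distinct values, A + A = {-28, -24, -20, -6, -2, 0, 2, 4, 11, 15, 16, 20, 22, 24, 26, 28, 33, 37, 39, 50}, so |A + A| = 20. Thus K = 20/6 = 10/3. For comparison, the minimum possible |A + A| over all 6-element sets is 2·6 − 1 = 11 (so min K = 11/6), attained only by arithmetic progressions.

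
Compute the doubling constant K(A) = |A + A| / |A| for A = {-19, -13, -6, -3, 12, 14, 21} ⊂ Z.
K = |A + A| / |A| = 27/7

Enumerate A + A = {a + b : a, b ∈ A}. With |A| = 7, there are |A|^2 = 49 ordered sum pairs; collecting distinct values, A + A = {-38, -32, -26, -25, -22, -19, -16, -12, -9, -7, -6, -5, -1, 1, 2, 6, 8, 9, 11, 15, 18, 24, 26, 28, 33, 35, 42}, so |A + A| = 27. Thus K = 27/7. For comparison, the minimum possible |A + A| over all 7-element sets is 2·7 − 1 = 13 (so min K = 13/7), attained only by arithmetic progressions.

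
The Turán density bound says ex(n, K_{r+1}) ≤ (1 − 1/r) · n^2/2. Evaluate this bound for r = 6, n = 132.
Turán density bound = (5/6) · 132^2/2 = 7260

Turán's theorem: ex(n, K_{r+1}) is achieved by the complete r-partite Turán graph T(n, r) with parts as balanced as possible, and is at most (1 − 1/r) · n^2/2. For r = 6, n = 132: the density bound is (5/6) · 17424/2 = 7260. Since 6 ∣ 132, the Turán graph T(132, 6) has parts of equal size 22, and its edge count e(T(132, 6)) = 7260 attains the density bound exactly.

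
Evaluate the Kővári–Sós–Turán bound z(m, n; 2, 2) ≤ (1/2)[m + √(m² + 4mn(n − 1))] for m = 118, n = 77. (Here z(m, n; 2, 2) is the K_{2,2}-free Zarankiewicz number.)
z(118, 77; 2, 2) ≤ (1/2)[118 + √(118² + 4·118·77·76)] = (1/2)[118 + √2776068] = 892.0768

Kővári–Sós–Turán: let r_1, ..., r_118 be the row sums and z = Σ r_i the total number of 1s. Each pair of columns can share at most one row with both entries 1 (else a 2×2 all-ones block appears), so Σ_i C(r_i, 2) ≤ C(77, 2) = 2926. By convexity Σ_i C(r_i, 2) ≥ 118·C(z/118, 2) = z(z − 118)/(2·118), giving z² − 118z − 118·77·76 ≤ 0 and hence z ≤ (1/2)[118 + √(13924 + 4·690536)] = (1/2)[118 + √2776068] ≈ (1/2)(118 + 1666.1537) = 892.0768.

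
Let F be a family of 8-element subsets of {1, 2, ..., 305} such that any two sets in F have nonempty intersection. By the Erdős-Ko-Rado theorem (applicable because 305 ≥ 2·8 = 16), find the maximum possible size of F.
max |F| = C(304, 7) = 44408675593360

The Erdős-Ko-Rado theorem states: for n ≥ 2k, an intersecting family of k-subsets of an n-element set has size at most C(n − 1, k − 1), with equality for 'star' families {A ⊆ [n] : |A| = k, i ∈ A} (fix an element i). For n = 305, k = 8: C(304, 7) = 44408675593360.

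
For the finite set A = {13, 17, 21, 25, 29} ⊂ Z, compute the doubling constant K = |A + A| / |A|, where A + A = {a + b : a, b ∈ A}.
K = |A + A| / |A| = 9/5

Enumerate A + A = {a + b : a, b ∈ A}. With |A| = 5, there are |A|^2 = 25 ordered sum pairs; collecting distinct values, A + A = {26, 30, 34, 38, 42, 46, 50, 54, 58}, so |A + A| = 9. Thus K = 9/5. Here |A + A| = 2|A| − 1 = 9, the minimum possible — so K = 9/5 is minimal, which holds iff A is an arithmetic progression.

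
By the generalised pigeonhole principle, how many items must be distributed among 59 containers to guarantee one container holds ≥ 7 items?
n = (7 − 1)·59 + 1 = 355

By the generalised pigeonhole principle, to guarantee some box contains ≥ r objects we need more than (r − 1) · k objects total. Threshold: n = (r − 1) · k + 1. With r = 7 and k = 59: n = 6 · 59 + 1 = 354 + 1 = 355. For n = 354 = 6 · 59, we can put exactly 6 objects in every box, avoiding 7 in any single one — so 355 is tight.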